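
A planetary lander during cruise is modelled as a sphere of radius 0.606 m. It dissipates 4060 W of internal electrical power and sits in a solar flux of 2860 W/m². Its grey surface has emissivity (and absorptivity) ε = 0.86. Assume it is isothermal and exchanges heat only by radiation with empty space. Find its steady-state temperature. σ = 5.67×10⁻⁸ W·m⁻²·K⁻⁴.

T ≈ 418 K

At steady state, absorbed solar power + internal power = radiated power.
Absorbed: α·S·A_cross = 0.86·2860·1.154 = 2838 W (cross-section πr²).
Total input = 2838 + 4060 = 6898 W.
Radiated: εσ·A_surf·T⁴ with A_surf = 4πr² = 4.615 m².
T⁴ = 6898/(0.86·5.67×10⁻⁸·4.615) = 3.065×10¹⁰ K⁴.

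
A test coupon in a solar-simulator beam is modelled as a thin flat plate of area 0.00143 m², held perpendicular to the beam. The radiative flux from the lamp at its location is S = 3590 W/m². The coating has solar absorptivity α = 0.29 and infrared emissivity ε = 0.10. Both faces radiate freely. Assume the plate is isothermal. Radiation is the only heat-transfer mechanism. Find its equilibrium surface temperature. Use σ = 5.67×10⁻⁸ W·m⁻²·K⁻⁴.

T ≈ 550 K

At equilibrium, absorbed power = emitted power.
Absorbing cross-section = A = 0.001430 m²; emitting surface = 2A = 0.002860 m² (ratio 2).
αS·A_cross = εσ·A_surf·T⁴  ⇒  T⁴ = αS/(ε·2σ).
T⁴ = 0.290·3590/(0.10·2·5.67×10⁻⁸) = 9.181×10¹⁰ K⁴.
T = (9.181×10¹⁰)^(1/4).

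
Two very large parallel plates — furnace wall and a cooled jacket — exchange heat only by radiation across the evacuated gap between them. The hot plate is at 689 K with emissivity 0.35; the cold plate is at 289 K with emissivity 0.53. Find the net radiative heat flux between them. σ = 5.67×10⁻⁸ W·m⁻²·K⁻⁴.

q ≈ 3310 W/m²

For two infinite grey parallel plates, q = σ(T₁⁴ − T₂⁴)/(1/ε₁ + 1/ε₂ − 1).
T₁⁴ − T₂⁴ = 2.254×10¹¹ − 6.976×10⁹ = 2.184×10¹¹ K⁴.
1/ε₁ + 1/ε₂ − 1 = 2.857 + 1.887 − 1 = 3.744.
q = 5.67×10⁻⁸ × 2.184×10¹¹ / 3.744.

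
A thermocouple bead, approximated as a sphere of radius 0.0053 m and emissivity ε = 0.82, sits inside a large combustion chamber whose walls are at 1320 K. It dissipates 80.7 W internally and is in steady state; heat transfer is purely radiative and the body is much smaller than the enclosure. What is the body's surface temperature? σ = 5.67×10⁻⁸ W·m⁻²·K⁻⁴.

T ≈ 1680 K

For a small grey body in a large enclosure, net radiated power = εσA(T⁴ − T_w⁴).
Steady state: P = εσA(T⁴ − T_w⁴) with A = 4πr² = 3.530×10⁻⁴ m².
T⁴ = P/(εσA) + T_w⁴ = 80.7/(0.82·5.67×10⁻⁸·3.530×10⁻⁴) + (1320)⁴
    = 4.917×10¹² + 3.036×10¹² = 7.953×10¹² K⁴.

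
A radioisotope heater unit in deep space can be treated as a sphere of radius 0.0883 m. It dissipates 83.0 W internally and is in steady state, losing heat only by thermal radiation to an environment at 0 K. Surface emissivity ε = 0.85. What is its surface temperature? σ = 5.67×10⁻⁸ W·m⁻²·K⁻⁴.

Steady state: internal power = radiated power, P = εσA T⁴.
Radiating area A = 4πr² = 0.09798 m².
T⁴ = P/(εσA) = 83.0/(0.85·5.67×10⁻⁸·0.09798) = 1.758×10¹⁰ K⁴.
T = (1.758×10¹⁰)^(1/4).

T ≈ 364 K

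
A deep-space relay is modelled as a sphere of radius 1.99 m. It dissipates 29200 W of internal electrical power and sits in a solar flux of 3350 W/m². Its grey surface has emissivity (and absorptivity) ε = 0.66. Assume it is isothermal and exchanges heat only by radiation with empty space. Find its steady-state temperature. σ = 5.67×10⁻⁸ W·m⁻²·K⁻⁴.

At steady state, absorbed solar power + internal power = radiated power.
Absorbed: α·S·A_cross = 0.66·3350·12.44 = 27510 W (cross-section πr²).
Total input = 27510 + 29200 = 56710 W.
Radiated: εσ·A_surf·T⁴ with A_surf = 4πr² = 49.76 m².
T⁴ = 56710/(0.66·5.67×10⁻⁸·49.76) = 3.045×10¹⁰ K⁴.

T ≈ 418 K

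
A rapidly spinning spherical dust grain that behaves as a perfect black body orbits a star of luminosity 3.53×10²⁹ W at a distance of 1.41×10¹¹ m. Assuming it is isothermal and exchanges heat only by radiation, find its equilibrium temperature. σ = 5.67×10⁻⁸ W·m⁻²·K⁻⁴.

First find the stellar flux at distance d: S = L/(4πd²) = 3.53×10²⁹/(4π·(1.41×10¹¹)²) = 1.413×10⁶ W/m².
For an isothermal sphere, absorbed (1−a)S·πr² = emitted σ·4πr²·T⁴, so T⁴ = (1−a)S/(4σ).
T⁴ = 1.00·1.413×10⁶/(4·5.67×10⁻⁸) = 6.230×10¹² K⁴.

T ≈ 1580 K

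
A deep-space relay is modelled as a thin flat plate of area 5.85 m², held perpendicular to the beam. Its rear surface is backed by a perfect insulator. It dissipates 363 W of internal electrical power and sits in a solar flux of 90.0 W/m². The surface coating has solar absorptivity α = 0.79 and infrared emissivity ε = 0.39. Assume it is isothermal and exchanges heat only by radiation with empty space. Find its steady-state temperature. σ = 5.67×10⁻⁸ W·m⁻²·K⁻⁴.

T ≈ 279 K

At steady state, absorbed solar power + internal power = radiated power.
Absorbed: α·S·A_cross = 0.79·90.0·5.850 = 415.9 W (cross-section A).
Total input = 415.9 + 363 = 778.9 W.
Radiated: εσ·A_surf·T⁴ with A_surf = A = 5.850 m².
T⁴ = 778.9/(0.39·5.67×10⁻⁸·5.850) = 6.021×10⁹ K⁴.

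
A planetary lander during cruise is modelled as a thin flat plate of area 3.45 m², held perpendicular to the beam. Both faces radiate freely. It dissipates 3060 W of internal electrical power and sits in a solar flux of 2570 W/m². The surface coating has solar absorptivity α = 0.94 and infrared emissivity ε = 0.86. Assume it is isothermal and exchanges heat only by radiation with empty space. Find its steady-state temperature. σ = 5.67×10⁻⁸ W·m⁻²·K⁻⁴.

At steady state, absorbed solar power + internal power = radiated power.
Absorbed: α·S·A_cross = 0.94·2570·3.450 = 8335 W (cross-section A).
Total input = 8335 + 3060 = 11390 W.
Radiated: εσ·A_surf·T⁴ with A_surf = 2A = 6.900 m².
T⁴ = 11390/(0.86·5.67×10⁻⁸·6.900) = 3.387×10¹⁰ K⁴.

T ≈ 429 K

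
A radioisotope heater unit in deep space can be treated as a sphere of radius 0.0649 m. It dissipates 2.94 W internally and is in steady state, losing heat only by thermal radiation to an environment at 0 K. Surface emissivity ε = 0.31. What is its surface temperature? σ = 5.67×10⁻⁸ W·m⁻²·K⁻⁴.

Steady state: internal power = radiated power, P = εσA T⁴.
Radiating area A = 4πr² = 0.05293 m².
T⁴ = P/(εσA) = 2.94/(0.31·5.67×10⁻⁸·0.05293) = 3.160×10⁹ K⁴.
T = (3.160×10⁹)^(1/4).

T ≈ 237 K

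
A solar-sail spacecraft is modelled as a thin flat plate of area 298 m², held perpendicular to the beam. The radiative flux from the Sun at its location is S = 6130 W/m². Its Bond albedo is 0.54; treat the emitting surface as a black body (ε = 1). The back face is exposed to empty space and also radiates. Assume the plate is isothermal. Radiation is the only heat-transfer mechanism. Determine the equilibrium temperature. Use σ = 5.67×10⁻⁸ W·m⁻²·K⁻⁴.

At equilibrium, absorbed power = emitted power.
Absorbing cross-section = A = 298.0 m²; emitting surface = 2A = 596.0 m² (ratio 2).
(1−a)S·A_cross = εσ·A_surf·T⁴  ⇒  T⁴ = (1−a)S/(2σ).
T⁴ = 0.460·6130/(2·5.67×10⁻⁸) = 2.487×10¹⁰ K⁴.
T = (2.487×10¹⁰)^(1/4).

T ≈ 397 K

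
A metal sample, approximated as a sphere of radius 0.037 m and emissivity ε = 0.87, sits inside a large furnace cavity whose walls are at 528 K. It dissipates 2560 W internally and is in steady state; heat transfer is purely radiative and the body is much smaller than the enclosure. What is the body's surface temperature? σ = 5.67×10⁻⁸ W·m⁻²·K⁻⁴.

T ≈ 1330 K

For a small grey body in a large enclosure, net radiated power = εσA(T⁴ − T_w⁴).
Steady state: P = εσA(T⁴ − T_w⁴) with A = 4πr² = 0.01720 m².
T⁴ = P/(εσA) + T_w⁴ = 2560/(0.87·5.67×10⁻⁸·0.01720) + (528)⁴
    = 3.017×10¹² + 7.772×10¹⁰ = 3.094×10¹² K⁴.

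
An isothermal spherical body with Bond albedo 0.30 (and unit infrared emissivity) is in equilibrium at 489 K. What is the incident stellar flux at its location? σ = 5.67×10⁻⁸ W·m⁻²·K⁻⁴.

S ≈ 18500 W/m²

(1−a)S·πr² = σ·4πr²·T⁴ ⇒ S = 4σT⁴/(1−a).
S = 4·5.67×10⁻⁸·5.718×10¹⁰/0.700.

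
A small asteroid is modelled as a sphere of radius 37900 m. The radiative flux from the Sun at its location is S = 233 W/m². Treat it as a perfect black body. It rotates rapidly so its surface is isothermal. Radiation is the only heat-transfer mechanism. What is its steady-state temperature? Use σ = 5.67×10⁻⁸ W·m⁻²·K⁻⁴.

At equilibrium, absorbed power = emitted power.
Absorbing cross-section = πr² = 4.513×10⁹ m²; emitting surface = 4πr² = 1.805×10¹⁰ m² (ratio 4).
S·A_cross = εσ·A_surf·T⁴  ⇒  T⁴ = S/(4σ).
T⁴ = 1.00·233/(4·5.67×10⁻⁸) = 1.027×10⁹ K⁴.
T = (1.027×10⁹)^(1/4).

T ≈ 179 K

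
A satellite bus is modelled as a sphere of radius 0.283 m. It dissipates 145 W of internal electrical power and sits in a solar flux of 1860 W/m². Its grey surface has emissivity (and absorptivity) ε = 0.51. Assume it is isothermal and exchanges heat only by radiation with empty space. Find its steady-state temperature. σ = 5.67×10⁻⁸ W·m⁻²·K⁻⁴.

T ≈ 339 K

At steady state, absorbed solar power + internal power = radiated power.
Absorbed: α·S·A_cross = 0.51·1860·0.2516 = 238.7 W (cross-section πr²).
Total input = 238.7 + 145 = 383.7 W.
Radiated: εσ·A_surf·T⁴ with A_surf = 4πr² = 1.006 m².
T⁴ = 383.7/(0.51·5.67×10⁻⁸·1.006) = 1.318×10¹⁰ K⁴.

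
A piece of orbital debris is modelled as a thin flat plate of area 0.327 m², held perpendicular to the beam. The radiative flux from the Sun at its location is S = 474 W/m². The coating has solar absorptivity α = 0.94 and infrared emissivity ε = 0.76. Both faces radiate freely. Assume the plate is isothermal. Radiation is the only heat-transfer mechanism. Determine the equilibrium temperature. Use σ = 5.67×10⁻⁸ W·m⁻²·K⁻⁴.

At equilibrium, absorbed power = emitted power.
Absorbing cross-section = A = 0.3270 m²; emitting surface = 2A = 0.6540 m² (ratio 2).
αS·A_cross = εσ·A_surf·T⁴  ⇒  T⁴ = αS/(ε·2σ).
T⁴ = 0.940·474/(0.76·2·5.67×10⁻⁸) = 5.170×10⁹ K⁴.
T = (5.170×10⁹)^(1/4).

T ≈ 268 K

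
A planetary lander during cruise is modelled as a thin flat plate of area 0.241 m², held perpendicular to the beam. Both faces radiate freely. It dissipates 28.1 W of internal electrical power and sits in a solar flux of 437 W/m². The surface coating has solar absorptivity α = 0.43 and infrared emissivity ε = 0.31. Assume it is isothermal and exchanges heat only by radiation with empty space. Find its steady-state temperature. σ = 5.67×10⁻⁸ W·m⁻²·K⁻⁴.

At steady state, absorbed solar power + internal power = radiated power.
Absorbed: α·S·A_cross = 0.43·437·0.2410 = 45.29 W (cross-section A).
Total input = 45.29 + 28.1 = 73.39 W.
Radiated: εσ·A_surf·T⁴ with A_surf = 2A = 0.4820 m².
T⁴ = 73.39/(0.31·5.67×10⁻⁸·0.4820) = 8.662×10⁹ K⁴.

T ≈ 305 K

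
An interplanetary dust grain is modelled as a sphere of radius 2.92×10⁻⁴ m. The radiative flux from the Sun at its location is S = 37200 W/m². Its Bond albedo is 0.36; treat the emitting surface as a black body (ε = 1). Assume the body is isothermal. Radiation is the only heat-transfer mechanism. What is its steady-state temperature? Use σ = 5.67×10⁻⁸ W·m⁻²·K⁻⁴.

T ≈ 569 K

At equilibrium, absorbed power = emitted power.
Absorbing cross-section = πr² = 2.679×10⁻⁷ m²; emitting surface = 4πr² = 1.071×10⁻⁶ m² (ratio 4).
(1−a)S·A_cross = εσ·A_surf·T⁴  ⇒  T⁴ = (1−a)S/(4σ).
T⁴ = 0.640·37200/(4·5.67×10⁻⁸) = 1.050×10¹¹ K⁴.
T = (1.050×10¹¹)^(1/4).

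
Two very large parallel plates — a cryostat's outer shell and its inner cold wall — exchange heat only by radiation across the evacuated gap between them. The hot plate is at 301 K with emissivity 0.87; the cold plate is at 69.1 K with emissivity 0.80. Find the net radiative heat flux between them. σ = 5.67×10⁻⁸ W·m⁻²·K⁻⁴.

For two infinite grey parallel plates, q = σ(T₁⁴ − T₂⁴)/(1/ε₁ + 1/ε₂ − 1).
T₁⁴ − T₂⁴ = 8.209×10⁹ − 2.280×10⁷ = 8.186×10⁹ K⁴.
1/ε₁ + 1/ε₂ − 1 = 1.149 + 1.250 − 1 = 1.399.
q = 5.67×10⁻⁸ × 8.186×10⁹ / 1.399.

q ≈ 332 W/m²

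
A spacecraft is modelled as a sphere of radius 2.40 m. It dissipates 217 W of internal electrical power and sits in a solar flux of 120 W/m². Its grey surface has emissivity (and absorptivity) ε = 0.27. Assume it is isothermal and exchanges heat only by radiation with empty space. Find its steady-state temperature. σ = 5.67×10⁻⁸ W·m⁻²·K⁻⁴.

T ≈ 164 K

At steady state, absorbed solar power + internal power = radiated power.
Absorbed: α·S·A_cross = 0.27·120·18.10 = 586.3 W (cross-section πr²).
Total input = 586.3 + 217 = 803.3 W.
Radiated: εσ·A_surf·T⁴ with A_surf = 4πr² = 72.38 m².
T⁴ = 803.3/(0.27·5.67×10⁻⁸·72.38) = 7.249×10⁸ K⁴.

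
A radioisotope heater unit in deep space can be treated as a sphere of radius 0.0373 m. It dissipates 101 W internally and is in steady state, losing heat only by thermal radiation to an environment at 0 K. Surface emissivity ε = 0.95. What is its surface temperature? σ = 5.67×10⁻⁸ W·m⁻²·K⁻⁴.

Steady state: internal power = radiated power, P = εσA T⁴.
Radiating area A = 4πr² = 0.01748 m².
T⁴ = P/(εσA) = 101/(0.95·5.67×10⁻⁸·0.01748) = 1.072×10¹¹ K⁴.
T = (1.072×10¹¹)^(1/4).

T ≈ 572 K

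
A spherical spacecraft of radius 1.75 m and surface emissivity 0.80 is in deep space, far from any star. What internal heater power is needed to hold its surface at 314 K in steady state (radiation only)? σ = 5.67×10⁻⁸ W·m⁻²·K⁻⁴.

P = εσ·4πr²·T⁴.
4πr² = 38.48 m²; T⁴ = 9.721×10⁹ K⁴.
P = 0.80·5.67×10⁻⁸·38.48·9.721×10⁹.

P ≈ 17000 W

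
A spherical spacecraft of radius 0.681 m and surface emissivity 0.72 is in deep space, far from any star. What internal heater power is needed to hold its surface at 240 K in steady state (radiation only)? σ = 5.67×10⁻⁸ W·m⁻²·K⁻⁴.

P ≈ 789 W

P = εσ·4πr²·T⁴.
4πr² = 5.828 m²; T⁴ = 3.318×10⁹ K⁴.
P = 0.72·5.67×10⁻⁸·5.828·3.318×10⁹.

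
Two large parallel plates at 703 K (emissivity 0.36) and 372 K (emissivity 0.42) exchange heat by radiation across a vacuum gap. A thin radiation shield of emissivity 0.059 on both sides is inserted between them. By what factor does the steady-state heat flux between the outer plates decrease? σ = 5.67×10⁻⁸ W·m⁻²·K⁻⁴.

Without shield: q₀ = σΔ(T⁴)/(1/ε₁+1/ε₂−1) with denominator 4.159.
With shield the two gaps are in series; the resistances add: (1/ε₁+1/ε_s−1)+(1/ε_s+1/ε₂−1) = 18.73+18.33 = 37.06.
Heat-flux ratio q₀/q = 37.06/4.159.

factor ≈ 8.91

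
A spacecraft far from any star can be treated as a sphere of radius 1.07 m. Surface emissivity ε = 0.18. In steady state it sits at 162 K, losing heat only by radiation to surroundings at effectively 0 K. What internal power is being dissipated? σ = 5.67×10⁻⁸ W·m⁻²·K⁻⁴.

P ≈ 101 W

Steady state: P = εσA T⁴.
A = 4πr² = 14.39 m²; T⁴ = (162)⁴ = 6.887×10⁸ K⁴.
P = 0.18 × 5.67×10⁻⁸ × 14.39 × 6.887×10⁸.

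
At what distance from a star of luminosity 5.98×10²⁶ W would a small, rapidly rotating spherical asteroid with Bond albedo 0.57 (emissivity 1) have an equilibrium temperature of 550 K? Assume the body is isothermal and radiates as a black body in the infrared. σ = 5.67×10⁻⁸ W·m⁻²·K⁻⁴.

For an isothermal black-emitting sphere, (1−a)S·πr² = σ·4πr²·T⁴ ⇒ S = 4σT⁴/(1−a).
S = 4·5.67×10⁻⁸·(550)⁴/0.430 = 48260 W/m².
Flux falls as S = L/(4πd²), so d = √(L/(4πS)) = √(5.98×10²⁶/(4π·48260)).

d ≈ 3.14×10¹⁰ m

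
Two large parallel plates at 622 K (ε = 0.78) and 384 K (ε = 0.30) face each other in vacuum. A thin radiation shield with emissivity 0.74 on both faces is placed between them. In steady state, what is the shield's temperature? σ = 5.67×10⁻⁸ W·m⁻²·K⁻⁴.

T_s ≈ 576 K

In steady state the net flux on the hot side equals that on the cold side.
σ(T₁⁴−T_s⁴)/D₁ = σ(T_s⁴−T₂⁴)/D₂, with D₁ = 1/ε₁+1/ε_s−1 = 1.633, D₂ = 1/ε_s+1/ε₂−1 = 3.685.
Solve for T_s⁴: T_s⁴ = (D₂·T₁⁴ + D₁·T₂⁴)/(D₁+D₂) = 1.104×10¹¹ K⁴.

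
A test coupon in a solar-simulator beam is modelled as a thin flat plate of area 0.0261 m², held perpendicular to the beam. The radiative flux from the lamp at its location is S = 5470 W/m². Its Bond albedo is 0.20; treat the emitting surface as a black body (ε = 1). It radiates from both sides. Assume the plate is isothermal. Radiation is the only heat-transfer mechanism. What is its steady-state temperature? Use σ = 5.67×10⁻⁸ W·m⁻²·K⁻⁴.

At equilibrium, absorbed power = emitted power.
Absorbing cross-section = A = 0.02610 m²; emitting surface = 2A = 0.05220 m² (ratio 2).
(1−a)S·A_cross = εσ·A_surf·T⁴  ⇒  T⁴ = (1−a)S/(2σ).
T⁴ = 0.800·5470/(2·5.67×10⁻⁸) = 3.859×10¹⁰ K⁴.
T = (3.859×10¹⁰)^(1/4).

T ≈ 443 K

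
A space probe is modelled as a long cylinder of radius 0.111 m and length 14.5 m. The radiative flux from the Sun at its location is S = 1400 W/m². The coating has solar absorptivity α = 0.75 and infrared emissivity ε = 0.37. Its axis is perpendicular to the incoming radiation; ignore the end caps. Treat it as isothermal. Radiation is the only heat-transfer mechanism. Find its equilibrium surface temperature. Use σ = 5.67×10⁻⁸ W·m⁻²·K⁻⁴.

T ≈ 355 K

At equilibrium, absorbed power = emitted power.
Absorbing cross-section = 2rL = 3.219 m²; emitting surface = 2πrL = 10.11 m² (ratio π).
αS·A_cross = εσ·A_surf·T⁴  ⇒  T⁴ = αS/(ε·πσ).
T⁴ = 0.750·1400/(0.37·π·5.67×10⁻⁸) = 1.593×10¹⁰ K⁴.
T = (1.593×10¹⁰)^(1/4).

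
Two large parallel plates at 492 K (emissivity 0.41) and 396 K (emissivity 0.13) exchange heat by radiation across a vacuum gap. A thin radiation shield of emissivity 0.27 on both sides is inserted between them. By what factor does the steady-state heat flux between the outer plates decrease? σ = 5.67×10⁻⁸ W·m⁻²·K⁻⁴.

Without shield: q₀ = σΔ(T⁴)/(1/ε₁+1/ε₂−1) with denominator 9.131.
With shield the two gaps are in series; the resistances add: (1/ε₁+1/ε_s−1)+(1/ε_s+1/ε₂−1) = 5.143+10.40 = 15.54.
Heat-flux ratio q₀/q = 15.54/9.131.

factor ≈ 1.70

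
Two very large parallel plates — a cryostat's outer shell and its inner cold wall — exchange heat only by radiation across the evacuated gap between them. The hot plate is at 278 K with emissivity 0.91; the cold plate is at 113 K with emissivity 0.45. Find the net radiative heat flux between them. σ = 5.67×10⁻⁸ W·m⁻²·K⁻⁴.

For two infinite grey parallel plates, q = σ(T₁⁴ − T₂⁴)/(1/ε₁ + 1/ε₂ − 1).
T₁⁴ − T₂⁴ = 5.973×10⁹ − 1.630×10⁸ = 5.810×10⁹ K⁴.
1/ε₁ + 1/ε₂ − 1 = 1.099 + 2.222 − 1 = 2.321.
q = 5.67×10⁻⁸ × 5.810×10⁹ / 2.321.

q ≈ 142 W/m²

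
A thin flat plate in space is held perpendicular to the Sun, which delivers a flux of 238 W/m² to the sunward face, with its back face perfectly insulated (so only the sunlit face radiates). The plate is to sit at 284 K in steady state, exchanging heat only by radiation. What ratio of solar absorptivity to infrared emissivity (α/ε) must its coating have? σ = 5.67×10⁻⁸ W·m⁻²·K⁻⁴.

α/ε ≈ 1.55

Balance: αS·A = εσ·1A·T⁴ ⇒ α/ε = σT⁴/S.
α/ε = 5.67×10⁻⁸·(284)⁴/238 = 5.67×10⁻⁸·6.505×10⁹/238.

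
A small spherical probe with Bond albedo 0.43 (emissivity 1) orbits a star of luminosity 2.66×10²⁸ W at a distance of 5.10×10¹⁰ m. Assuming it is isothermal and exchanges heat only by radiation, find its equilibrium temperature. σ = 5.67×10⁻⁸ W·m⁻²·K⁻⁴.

First find the stellar flux at distance d: S = L/(4πd²) = 2.66×10²⁸/(4π·(5.10×10¹⁰)²) = 8.138×10⁵ W/m².
For an isothermal sphere, absorbed (1−a)S·πr² = emitted σ·4πr²·T⁴, so T⁴ = (1−a)S/(4σ).
T⁴ = 0.570·8.138×10⁵/(4·5.67×10⁻⁸) = 2.045×10¹² K⁴.

T ≈ 1200 K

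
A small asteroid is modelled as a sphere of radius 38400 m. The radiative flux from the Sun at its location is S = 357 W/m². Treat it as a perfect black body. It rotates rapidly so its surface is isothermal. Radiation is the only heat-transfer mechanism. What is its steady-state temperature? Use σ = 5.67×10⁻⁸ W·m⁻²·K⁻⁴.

T ≈ 199 K

At equilibrium, absorbed power = emitted power.
Absorbing cross-section = πr² = 4.632×10⁹ m²; emitting surface = 4πr² = 1.853×10¹⁰ m² (ratio 4).
S·A_cross = εσ·A_surf·T⁴  ⇒  T⁴ = S/(4σ).
T⁴ = 1.00·357/(4·5.67×10⁻⁸) = 1.574×10⁹ K⁴.
T = (1.574×10⁹)^(1/4).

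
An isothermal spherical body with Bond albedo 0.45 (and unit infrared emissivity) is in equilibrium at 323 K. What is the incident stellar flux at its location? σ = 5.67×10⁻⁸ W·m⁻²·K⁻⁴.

S ≈ 4490 W/m²

(1−a)S·πr² = σ·4πr²·T⁴ ⇒ S = 4σT⁴/(1−a).
S = 4·5.67×10⁻⁸·1.088×10¹⁰/0.550.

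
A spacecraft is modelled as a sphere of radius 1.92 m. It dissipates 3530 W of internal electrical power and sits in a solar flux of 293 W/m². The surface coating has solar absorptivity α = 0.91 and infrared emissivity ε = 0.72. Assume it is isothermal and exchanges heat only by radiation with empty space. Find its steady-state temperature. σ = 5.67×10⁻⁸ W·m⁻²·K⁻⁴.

T ≈ 243 K

At steady state, absorbed solar power + internal power = radiated power.
Absorbed: α·S·A_cross = 0.91·293·11.58 = 3088 W (cross-section πr²).
Total input = 3088 + 3530 = 6618 W.
Radiated: εσ·A_surf·T⁴ with A_surf = 4πr² = 46.32 m².
T⁴ = 6618/(0.72·5.67×10⁻⁸·46.32) = 3.499×10⁹ K⁴.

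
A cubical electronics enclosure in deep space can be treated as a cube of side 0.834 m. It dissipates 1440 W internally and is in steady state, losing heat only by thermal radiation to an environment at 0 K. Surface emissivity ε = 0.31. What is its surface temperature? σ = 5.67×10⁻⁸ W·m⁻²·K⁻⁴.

T ≈ 374 K

Steady state: internal power = radiated power, P = εσA T⁴.
Radiating area A = 6L² = 4.173 m².
T⁴ = P/(εσA) = 1440/(0.31·5.67×10⁻⁸·4.173) = 1.963×10¹⁰ K⁴.
T = (1.963×10¹⁰)^(1/4).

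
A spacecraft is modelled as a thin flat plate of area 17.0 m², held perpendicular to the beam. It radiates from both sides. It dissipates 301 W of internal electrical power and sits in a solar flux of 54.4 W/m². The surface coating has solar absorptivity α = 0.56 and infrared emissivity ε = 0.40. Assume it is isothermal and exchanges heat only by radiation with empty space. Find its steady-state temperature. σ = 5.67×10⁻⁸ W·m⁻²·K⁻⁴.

T ≈ 181 K

At steady state, absorbed solar power + internal power = radiated power.
Absorbed: α·S·A_cross = 0.56·54.4·17.00 = 517.9 W (cross-section A).
Total input = 517.9 + 301 = 818.9 W.
Radiated: εσ·A_surf·T⁴ with A_surf = 2A = 34.00 m².
T⁴ = 818.9/(0.40·5.67×10⁻⁸·34.00) = 1.062×10⁹ K⁴.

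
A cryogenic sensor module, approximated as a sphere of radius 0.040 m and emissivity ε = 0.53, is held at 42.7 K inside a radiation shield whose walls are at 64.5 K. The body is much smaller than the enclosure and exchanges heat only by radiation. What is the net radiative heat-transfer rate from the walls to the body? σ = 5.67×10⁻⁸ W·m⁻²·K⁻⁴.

P_net ≈ 0.00845 W

For a small grey body in a large enclosure: P_net = εσA(T_body⁴ − T_wall⁴).
A = 4πr² = 0.02011 m²; T_body⁴ − T_wall⁴ = 3.324×10⁶ − 1.731×10⁷ = -1.398×10⁷ K⁴.
|P_net| = 0.53·5.67×10⁻⁸·0.02011·1.398×10⁷.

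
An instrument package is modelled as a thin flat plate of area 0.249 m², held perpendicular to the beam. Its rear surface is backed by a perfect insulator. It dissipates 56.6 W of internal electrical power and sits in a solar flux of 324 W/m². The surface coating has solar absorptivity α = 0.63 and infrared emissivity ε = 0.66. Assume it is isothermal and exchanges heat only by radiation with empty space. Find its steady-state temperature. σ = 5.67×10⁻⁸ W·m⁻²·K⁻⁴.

At steady state, absorbed solar power + internal power = radiated power.
Absorbed: α·S·A_cross = 0.63·324·0.2490 = 50.83 W (cross-section A).
Total input = 50.83 + 56.6 = 107.4 W.
Radiated: εσ·A_surf·T⁴ with A_surf = A = 0.2490 m².
T⁴ = 107.4/(0.66·5.67×10⁻⁸·0.2490) = 1.153×10¹⁰ K⁴.

T ≈ 328 K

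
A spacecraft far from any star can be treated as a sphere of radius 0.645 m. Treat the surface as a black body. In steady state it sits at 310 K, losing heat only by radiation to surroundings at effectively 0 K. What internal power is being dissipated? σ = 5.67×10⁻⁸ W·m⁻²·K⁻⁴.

P ≈ 2740 W

Steady state: P = εσA T⁴.
A = 4πr² = 5.228 m²; T⁴ = (310)⁴ = 9.235×10⁹ K⁴.
P = 1.0 × 5.67×10⁻⁸ × 5.228 × 9.235×10⁹.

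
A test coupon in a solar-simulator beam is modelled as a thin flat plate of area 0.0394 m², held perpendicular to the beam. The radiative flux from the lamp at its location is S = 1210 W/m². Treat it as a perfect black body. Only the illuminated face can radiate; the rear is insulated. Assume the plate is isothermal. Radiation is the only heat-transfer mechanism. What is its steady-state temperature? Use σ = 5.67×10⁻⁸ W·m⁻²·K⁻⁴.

At equilibrium, absorbed power = emitted power.
Absorbing cross-section = A = 0.03940 m²; emitting surface = A = 0.03940 m² (ratio 1).
S·A_cross = εσ·A_surf·T⁴  ⇒  T⁴ = S/(1σ).
T⁴ = 1.00·1210/(1·5.67×10⁻⁸) = 2.134×10¹⁰ K⁴.
T = (2.134×10¹⁰)^(1/4).

T ≈ 382 K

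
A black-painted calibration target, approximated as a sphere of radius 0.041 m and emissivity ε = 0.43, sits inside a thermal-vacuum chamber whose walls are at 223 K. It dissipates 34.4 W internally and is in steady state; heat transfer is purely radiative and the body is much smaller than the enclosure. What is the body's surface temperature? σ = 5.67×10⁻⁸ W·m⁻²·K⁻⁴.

For a small grey body in a large enclosure, net radiated power = εσA(T⁴ − T_w⁴).
Steady state: P = εσA(T⁴ − T_w⁴) with A = 4πr² = 0.02112 m².
T⁴ = P/(εσA) + T_w⁴ = 34.4/(0.43·5.67×10⁻⁸·0.02112) + (223)⁴
    = 6.679×10¹⁰ + 2.473×10⁹ = 6.927×10¹⁰ K⁴.

T ≈ 513 K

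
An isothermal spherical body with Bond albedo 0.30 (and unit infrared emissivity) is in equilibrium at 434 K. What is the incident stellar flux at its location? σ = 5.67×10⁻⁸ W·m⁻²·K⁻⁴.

(1−a)S·πr² = σ·4πr²·T⁴ ⇒ S = 4σT⁴/(1−a).
S = 4·5.67×10⁻⁸·3.548×10¹⁰/0.700.

S ≈ 11500 W/m²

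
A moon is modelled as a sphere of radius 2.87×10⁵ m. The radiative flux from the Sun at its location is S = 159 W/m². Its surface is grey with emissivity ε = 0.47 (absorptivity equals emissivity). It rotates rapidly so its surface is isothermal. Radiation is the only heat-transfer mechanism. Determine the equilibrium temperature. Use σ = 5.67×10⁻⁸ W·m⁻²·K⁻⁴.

T ≈ 163 K

At equilibrium, absorbed power = emitted power.
Absorbing cross-section = πr² = 2.588×10¹¹ m²; emitting surface = 4πr² = 1.035×10¹² m² (ratio 4).
εS·A_cross = εσ·A_surf·T⁴  ⇒  T⁴ = S/(4σ)   (ε cancels).
T⁴ = 159/(4·5.67×10⁻⁸) = 7.011×10⁸ K⁴.
T = (7.011×10⁸)^(1/4).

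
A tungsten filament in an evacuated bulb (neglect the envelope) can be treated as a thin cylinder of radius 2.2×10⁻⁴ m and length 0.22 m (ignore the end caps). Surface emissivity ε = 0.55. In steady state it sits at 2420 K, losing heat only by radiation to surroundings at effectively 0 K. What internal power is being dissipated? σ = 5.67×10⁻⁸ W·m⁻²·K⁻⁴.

P ≈ 325 W

Steady state: P = εσA T⁴.
A = 2πrL = 3.041×10⁻⁴ m²; T⁴ = (2420)⁴ = 3.430×10¹³ K⁴.
P = 0.55 × 5.67×10⁻⁸ × 3.041×10⁻⁴ × 3.430×10¹³.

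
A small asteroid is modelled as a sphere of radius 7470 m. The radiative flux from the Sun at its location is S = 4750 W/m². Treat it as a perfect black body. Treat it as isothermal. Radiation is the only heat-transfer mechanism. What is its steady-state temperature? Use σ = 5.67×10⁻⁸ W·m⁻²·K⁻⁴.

T ≈ 380 K

At equilibrium, absorbed power = emitted power.
Absorbing cross-section = πr² = 1.753×10⁸ m²; emitting surface = 4πr² = 7.012×10⁸ m² (ratio 4).
S·A_cross = εσ·A_surf·T⁴  ⇒  T⁴ = S/(4σ).
T⁴ = 1.00·4750/(4·5.67×10⁻⁸) = 2.094×10¹⁰ K⁴.
T = (2.094×10¹⁰)^(1/4).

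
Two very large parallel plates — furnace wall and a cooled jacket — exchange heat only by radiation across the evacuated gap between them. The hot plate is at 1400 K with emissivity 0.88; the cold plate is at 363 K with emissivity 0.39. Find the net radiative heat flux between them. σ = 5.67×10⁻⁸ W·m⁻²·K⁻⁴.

For two infinite grey parallel plates, q = σ(T₁⁴ − T₂⁴)/(1/ε₁ + 1/ε₂ − 1).
T₁⁴ − T₂⁴ = 3.842×10¹² − 1.736×10¹⁰ = 3.824×10¹² K⁴.
1/ε₁ + 1/ε₂ − 1 = 1.136 + 2.564 − 1 = 2.700.
q = 5.67×10⁻⁸ × 3.824×10¹² / 2.700.

q ≈ 80300 W/m²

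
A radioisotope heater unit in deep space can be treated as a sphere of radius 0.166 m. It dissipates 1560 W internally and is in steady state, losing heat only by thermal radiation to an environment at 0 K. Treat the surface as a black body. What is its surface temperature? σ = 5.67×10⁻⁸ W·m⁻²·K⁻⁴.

Steady state: internal power = radiated power, P = εσA T⁴.
Radiating area A = 4πr² = 0.3463 m².
T⁴ = P/(εσA) = 1560/(1.0·5.67×10⁻⁸·0.3463) = 7.945×10¹⁰ K⁴.
T = (7.945×10¹⁰)^(1/4).

T ≈ 531 K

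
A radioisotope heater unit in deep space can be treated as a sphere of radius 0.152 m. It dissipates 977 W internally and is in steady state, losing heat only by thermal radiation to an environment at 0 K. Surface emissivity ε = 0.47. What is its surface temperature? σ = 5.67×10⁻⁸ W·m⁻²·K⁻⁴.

T ≈ 596 K

Steady state: internal power = radiated power, P = εσA T⁴.
Radiating area A = 4πr² = 0.2903 m².
T⁴ = P/(εσA) = 977/(0.47·5.67×10⁻⁸·0.2903) = 1.263×10¹¹ K⁴.
T = (1.263×10¹¹)^(1/4).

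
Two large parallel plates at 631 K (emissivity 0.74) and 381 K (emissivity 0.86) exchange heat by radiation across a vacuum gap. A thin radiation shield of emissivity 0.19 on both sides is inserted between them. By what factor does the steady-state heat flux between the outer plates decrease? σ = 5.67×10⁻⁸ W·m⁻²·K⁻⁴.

factor ≈ 7.29

Without shield: q₀ = σΔ(T⁴)/(1/ε₁+1/ε₂−1) with denominator 1.514.
With shield the two gaps are in series; the resistances add: (1/ε₁+1/ε_s−1)+(1/ε_s+1/ε₂−1) = 5.615+5.426 = 11.04.
Heat-flux ratio q₀/q = 11.04/1.514.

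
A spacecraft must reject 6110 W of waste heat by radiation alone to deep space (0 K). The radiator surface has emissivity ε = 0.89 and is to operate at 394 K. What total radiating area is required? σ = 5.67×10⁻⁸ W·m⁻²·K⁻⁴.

A ≈ 5.02 m²

P = εσA T⁴ ⇒ A = P/(εσT⁴).
T⁴ = 2.410×10¹⁰ K⁴.
A = 6110/(0.89 × 5.67×10⁻⁸ × 2.410×10¹⁰).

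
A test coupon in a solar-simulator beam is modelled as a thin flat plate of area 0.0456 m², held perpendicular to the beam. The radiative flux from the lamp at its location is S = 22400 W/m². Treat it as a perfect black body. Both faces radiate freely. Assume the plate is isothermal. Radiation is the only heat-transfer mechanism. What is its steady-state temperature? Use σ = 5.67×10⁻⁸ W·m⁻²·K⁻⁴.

T ≈ 667 K

At equilibrium, absorbed power = emitted power.
Absorbing cross-section = A = 0.04560 m²; emitting surface = 2A = 0.09120 m² (ratio 2).
S·A_cross = εσ·A_surf·T⁴  ⇒  T⁴ = S/(2σ).
T⁴ = 1.00·22400/(2·5.67×10⁻⁸) = 1.975×10¹¹ K⁴.
T = (1.975×10¹¹)^(1/4).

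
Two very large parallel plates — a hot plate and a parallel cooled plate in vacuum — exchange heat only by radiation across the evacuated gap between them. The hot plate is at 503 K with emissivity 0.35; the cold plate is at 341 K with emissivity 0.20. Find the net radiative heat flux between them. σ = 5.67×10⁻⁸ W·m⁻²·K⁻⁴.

q ≈ 418 W/m²

For two infinite grey parallel plates, q = σ(T₁⁴ − T₂⁴)/(1/ε₁ + 1/ε₂ − 1).
T₁⁴ − T₂⁴ = 6.401×10¹⁰ − 1.352×10¹⁰ = 5.049×10¹⁰ K⁴.
1/ε₁ + 1/ε₂ − 1 = 2.857 + 5.000 − 1 = 6.857.
q = 5.67×10⁻⁸ × 5.049×10¹⁰ / 6.857.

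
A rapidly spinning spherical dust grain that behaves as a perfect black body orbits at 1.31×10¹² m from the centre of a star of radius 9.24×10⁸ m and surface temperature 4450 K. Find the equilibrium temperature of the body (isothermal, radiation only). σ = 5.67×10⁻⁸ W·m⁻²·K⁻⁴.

T ≈ 83.6 K

The star's surface emits σT_*⁴; at distance d the flux is S = σT_*⁴(R_*/d)².
S = 5.67×10⁻⁸·(4450)⁴·(9.24×10⁸/1.31×10¹²)² = 11.06 W/m².
For an isothermal sphere T⁴ = (1−a)S/(4σ) = 4.877×10⁷ K⁴.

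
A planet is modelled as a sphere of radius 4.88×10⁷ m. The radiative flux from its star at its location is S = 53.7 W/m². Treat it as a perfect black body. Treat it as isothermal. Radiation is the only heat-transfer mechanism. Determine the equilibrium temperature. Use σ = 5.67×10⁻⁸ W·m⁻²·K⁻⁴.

At equilibrium, absorbed power = emitted power.
Absorbing cross-section = πr² = 7.482×10¹⁵ m²; emitting surface = 4πr² = 2.993×10¹⁶ m² (ratio 4).
S·A_cross = εσ·A_surf·T⁴  ⇒  T⁴ = S/(4σ).
T⁴ = 1.00·53.7/(4·5.67×10⁻⁸) = 2.368×10⁸ K⁴.
T = (2.368×10⁸)^(1/4).

T ≈ 124 K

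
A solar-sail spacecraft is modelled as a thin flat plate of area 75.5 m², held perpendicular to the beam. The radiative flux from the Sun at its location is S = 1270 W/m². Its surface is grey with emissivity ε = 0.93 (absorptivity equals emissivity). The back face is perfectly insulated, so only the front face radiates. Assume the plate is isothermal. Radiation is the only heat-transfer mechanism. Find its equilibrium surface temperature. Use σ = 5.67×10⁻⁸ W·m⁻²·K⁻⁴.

T ≈ 387 K

At equilibrium, absorbed power = emitted power.
Absorbing cross-section = A = 75.50 m²; emitting surface = A = 75.50 m² (ratio 1).
εS·A_cross = εσ·A_surf·T⁴  ⇒  T⁴ = S/(1σ)   (ε cancels).
T⁴ = 1270/(1·5.67×10⁻⁸) = 2.240×10¹⁰ K⁴.
T = (2.240×10¹⁰)^(1/4).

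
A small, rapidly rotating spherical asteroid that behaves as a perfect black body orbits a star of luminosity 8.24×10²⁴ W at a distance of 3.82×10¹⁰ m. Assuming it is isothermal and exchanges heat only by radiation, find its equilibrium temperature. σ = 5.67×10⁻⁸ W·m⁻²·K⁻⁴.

First find the stellar flux at distance d: S = L/(4πd²) = 8.24×10²⁴/(4π·(3.82×10¹⁰)²) = 449.4 W/m².
For an isothermal sphere, absorbed (1−a)S·πr² = emitted σ·4πr²·T⁴, so T⁴ = (1−a)S/(4σ).
T⁴ = 1.00·449.4/(4·5.67×10⁻⁸) = 1.981×10⁹ K⁴.

T ≈ 211 K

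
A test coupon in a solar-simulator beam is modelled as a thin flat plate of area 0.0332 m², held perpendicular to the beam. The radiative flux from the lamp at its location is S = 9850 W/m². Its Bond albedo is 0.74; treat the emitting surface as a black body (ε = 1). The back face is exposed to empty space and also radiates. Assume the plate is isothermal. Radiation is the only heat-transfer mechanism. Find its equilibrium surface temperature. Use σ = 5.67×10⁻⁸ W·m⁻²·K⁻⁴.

At equilibrium, absorbed power = emitted power.
Absorbing cross-section = A = 0.03320 m²; emitting surface = 2A = 0.06640 m² (ratio 2).
(1−a)S·A_cross = εσ·A_surf·T⁴  ⇒  T⁴ = (1−a)S/(2σ).
T⁴ = 0.260·9850/(2·5.67×10⁻⁸) = 2.258×10¹⁰ K⁴.
T = (2.258×10¹⁰)^(1/4).

T ≈ 388 K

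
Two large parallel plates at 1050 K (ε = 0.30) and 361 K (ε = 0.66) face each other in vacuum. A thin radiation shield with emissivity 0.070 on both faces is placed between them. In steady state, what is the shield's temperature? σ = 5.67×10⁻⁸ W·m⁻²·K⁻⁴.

T_s ≈ 873 K

In steady state the net flux on the hot side equals that on the cold side.
σ(T₁⁴−T_s⁴)/D₁ = σ(T_s⁴−T₂⁴)/D₂, with D₁ = 1/ε₁+1/ε_s−1 = 16.62, D₂ = 1/ε_s+1/ε₂−1 = 14.80.
Solve for T_s⁴: T_s⁴ = (D₂·T₁⁴ + D₁·T₂⁴)/(D₁+D₂) = 5.816×10¹¹ K⁴.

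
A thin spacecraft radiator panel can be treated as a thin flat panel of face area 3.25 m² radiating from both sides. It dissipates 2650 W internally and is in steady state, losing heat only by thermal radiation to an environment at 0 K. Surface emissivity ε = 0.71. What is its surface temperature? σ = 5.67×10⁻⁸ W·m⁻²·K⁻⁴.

Steady state: internal power = radiated power, P = εσA T⁴.
Radiating area A = 2·3.25 = 6.500 m².
T⁴ = P/(εσA) = 2650/(0.71·5.67×10⁻⁸·6.500) = 1.013×10¹⁰ K⁴.
T = (1.013×10¹⁰)^(1/4).

T ≈ 317 K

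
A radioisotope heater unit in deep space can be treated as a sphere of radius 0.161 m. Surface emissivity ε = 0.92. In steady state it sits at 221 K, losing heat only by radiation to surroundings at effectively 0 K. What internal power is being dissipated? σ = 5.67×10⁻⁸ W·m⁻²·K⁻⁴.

Steady state: P = εσA T⁴.
A = 4πr² = 0.3257 m²; T⁴ = (221)⁴ = 2.385×10⁹ K⁴.
P = 0.92 × 5.67×10⁻⁸ × 0.3257 × 2.385×10⁹.

P ≈ 40.5 W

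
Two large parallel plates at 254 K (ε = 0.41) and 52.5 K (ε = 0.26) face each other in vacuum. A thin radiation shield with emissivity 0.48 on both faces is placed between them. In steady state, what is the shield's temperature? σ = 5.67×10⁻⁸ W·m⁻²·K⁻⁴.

In steady state the net flux on the hot side equals that on the cold side.
σ(T₁⁴−T_s⁴)/D₁ = σ(T_s⁴−T₂⁴)/D₂, with D₁ = 1/ε₁+1/ε_s−1 = 3.522, D₂ = 1/ε_s+1/ε₂−1 = 4.929.
Solve for T_s⁴: T_s⁴ = (D₂·T₁⁴ + D₁·T₂⁴)/(D₁+D₂) = 2.431×10⁹ K⁴.

T_s ≈ 222 K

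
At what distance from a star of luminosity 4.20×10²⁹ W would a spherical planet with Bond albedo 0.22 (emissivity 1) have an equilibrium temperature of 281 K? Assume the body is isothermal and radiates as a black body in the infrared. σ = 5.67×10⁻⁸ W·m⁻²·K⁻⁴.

For an isothermal black-emitting sphere, (1−a)S·πr² = σ·4πr²·T⁴ ⇒ S = 4σT⁴/(1−a).
S = 4·5.67×10⁻⁸·(281)⁴/0.780 = 1813 W/m².
Flux falls as S = L/(4πd²), so d = √(L/(4πS)) = √(4.20×10²⁹/(4π·1813)).

d ≈ 4.29×10¹² m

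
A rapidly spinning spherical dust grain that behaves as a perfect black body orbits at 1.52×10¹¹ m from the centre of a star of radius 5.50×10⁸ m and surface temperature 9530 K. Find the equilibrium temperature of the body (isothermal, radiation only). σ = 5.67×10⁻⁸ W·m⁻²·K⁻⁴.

T ≈ 405 K

The star's surface emits σT_*⁴; at distance d the flux is S = σT_*⁴(R_*/d)².
S = 5.67×10⁻⁸·(9530)⁴·(5.50×10⁸/1.52×10¹¹)² = 6123 W/m².
For an isothermal sphere T⁴ = (1−a)S/(4σ) = 2.700×10¹⁰ K⁴.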